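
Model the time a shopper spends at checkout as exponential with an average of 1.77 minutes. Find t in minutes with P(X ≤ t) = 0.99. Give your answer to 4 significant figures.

The rate is λ = 1/1.77 = 0.564972 per minute.
Set 1 − e^(−λt) = 0.99, so t = −ln(0.01)/λ = 4.6052/0.564972 ≈ 8.15115 minutes.

8.151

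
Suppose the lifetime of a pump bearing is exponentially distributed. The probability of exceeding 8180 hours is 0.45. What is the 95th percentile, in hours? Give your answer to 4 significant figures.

e^(−λ·8180) = 0.45 ⇒ λ = −ln(0.45)/8180 = 0.0000976171.
95th percentile: 1 − e^(−λt) = 0.95, t = −ln(0.05)/λ = 30688.6 hours.

30690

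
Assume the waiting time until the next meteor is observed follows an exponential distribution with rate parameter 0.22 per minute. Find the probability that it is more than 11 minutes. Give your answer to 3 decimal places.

0.089

P(X > 11) = e^(−λ·11) = e^(−2.42) ≈ 0.089.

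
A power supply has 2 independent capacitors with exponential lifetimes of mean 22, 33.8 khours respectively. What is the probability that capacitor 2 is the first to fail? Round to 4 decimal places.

0.3943

Rates: λ_i = 1/mean_i → 0.0454545, 0.0295858; Σλ = 0.0750403.
P(capacitor 2 first) = λ_2/Σλ = 0.0295858/0.0750403 ≈ 0.3943.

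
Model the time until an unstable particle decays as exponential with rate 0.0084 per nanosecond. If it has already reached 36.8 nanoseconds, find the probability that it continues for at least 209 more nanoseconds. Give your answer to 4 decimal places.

0.1728

The exponential is memoryless, so the remaining time is again Exp(λ): the condition X > 36.8 is irrelevant.
P(X > 209) = e^(−1.7556) ≈ 0.1728.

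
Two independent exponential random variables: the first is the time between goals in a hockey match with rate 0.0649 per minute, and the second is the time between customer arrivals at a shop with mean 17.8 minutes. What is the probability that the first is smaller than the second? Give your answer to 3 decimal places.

λ_1 = 0.0649, λ_2 = 1/17.8 = 0.0561798.
For independent exponentials, P(the first < the second) = λ_1/(λ_1+λ_2) = 0.0649/0.12108 ≈ 0.536.

0.536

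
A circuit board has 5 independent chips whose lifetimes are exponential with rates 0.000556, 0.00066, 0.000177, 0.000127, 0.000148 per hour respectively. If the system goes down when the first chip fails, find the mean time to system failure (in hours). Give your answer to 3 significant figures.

600

The time to first failure is exponential with rate Σλ = 0.000556 + 0.00066 + 0.000177 + 0.000127 + 0.000148 = 0.001668.
E[min] = 1/Σλ = 1/0.001668 = 599.52 hours.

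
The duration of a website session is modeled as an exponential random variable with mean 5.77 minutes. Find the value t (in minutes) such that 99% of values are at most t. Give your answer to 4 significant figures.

26.57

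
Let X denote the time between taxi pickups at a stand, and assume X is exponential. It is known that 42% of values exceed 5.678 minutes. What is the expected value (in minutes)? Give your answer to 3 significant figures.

6.55

e^(−λ·5.678) = 0.42 ⇒ λ = −ln(0.42)/5.678 = 0.152783.
Mean = 1/λ = 6.54524 minutes.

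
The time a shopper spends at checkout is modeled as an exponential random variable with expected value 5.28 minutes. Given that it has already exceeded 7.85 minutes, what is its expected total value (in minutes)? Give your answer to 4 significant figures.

The rate is λ = 1/5.28 = 0.189394 per minute.
By memorylessness, E[X | X > 7.85] = 7.85 + 1/λ = 7.85 + 5.28 = 13.13 minutes.

13.13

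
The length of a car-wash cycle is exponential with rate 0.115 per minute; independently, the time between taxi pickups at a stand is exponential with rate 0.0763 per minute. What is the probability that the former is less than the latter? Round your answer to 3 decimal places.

λ_1 = 0.115, λ_2 = 0.0763.
For independent exponentials, P(the former < the latter) = λ_1/(λ_1+λ_2) = 0.115/0.1913 ≈ 0.601.

0.601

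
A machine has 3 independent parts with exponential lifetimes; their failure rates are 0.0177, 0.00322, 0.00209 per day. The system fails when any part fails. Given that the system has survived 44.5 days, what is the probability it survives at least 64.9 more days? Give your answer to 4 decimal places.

Time to first failure ~ Exp(Σλ) with Σλ = 0.02301.
By memorylessness, P(T > 44.5+64.9 | T > 44.5) = P(T > 64.9) = e^(−0.02301·64.9) ≈ 0.2246.

0.2246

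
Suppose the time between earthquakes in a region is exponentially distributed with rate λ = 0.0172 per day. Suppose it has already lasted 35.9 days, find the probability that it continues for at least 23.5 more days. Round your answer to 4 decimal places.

By the memoryless property, P(X > 35.9+23.5 | X > 35.9) = P(X > 23.5).
P(X > 23.5) = e^(−0.4042) ≈ 0.6675.

0.6675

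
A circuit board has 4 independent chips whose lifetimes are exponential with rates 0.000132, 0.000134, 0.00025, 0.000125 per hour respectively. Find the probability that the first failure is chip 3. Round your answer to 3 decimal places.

0.390

The time to first failure is exponential with rate Σλ = 0.000132 + 0.000134 + 0.00025 + 0.000125 = 0.000641.
P(chip 3 first) = λ_3/Σλ = 0.00025/0.000641 ≈ 0.390.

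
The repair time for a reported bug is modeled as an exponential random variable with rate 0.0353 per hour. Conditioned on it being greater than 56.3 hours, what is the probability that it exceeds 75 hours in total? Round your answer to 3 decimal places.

0.517

By the memoryless property, P(X > 56.3+18.7 | X > 56.3) = P(X > 18.7).
P(X > 18.7) = e^(−0.66011) ≈ 0.517.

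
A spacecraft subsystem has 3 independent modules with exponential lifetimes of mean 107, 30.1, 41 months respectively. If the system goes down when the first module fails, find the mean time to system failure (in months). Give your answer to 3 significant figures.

14.9

The first failure time is exponential with rate Σλ_i = 1/107 + 1/30.1 + 1/41 = 0.0669586 per month.
E[min] = 1/Σλ = 1/0.0669586 = 14.9346 months.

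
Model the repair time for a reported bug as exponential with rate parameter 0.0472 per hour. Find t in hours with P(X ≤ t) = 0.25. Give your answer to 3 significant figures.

6.09

Set 1 − e^(−λt) = 0.25, so t = −ln(0.75)/λ = 0.28768/0.0472 ≈ 6.09496 hours.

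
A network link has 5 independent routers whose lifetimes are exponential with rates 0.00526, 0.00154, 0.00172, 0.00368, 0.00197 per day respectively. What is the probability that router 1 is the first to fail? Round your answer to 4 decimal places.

0.3712

The time to first failure is exponential with rate Σλ = 0.00526 + 0.00154 + 0.00172 + 0.00368 + 0.00197 = 0.01417.
P(router 1 first) = λ_1/Σλ = 0.00526/0.01417 ≈ 0.3712.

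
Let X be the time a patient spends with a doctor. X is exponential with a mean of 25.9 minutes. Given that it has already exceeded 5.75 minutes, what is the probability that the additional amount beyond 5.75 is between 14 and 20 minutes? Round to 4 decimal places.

The rate is λ = 1/25.9 = 0.03861 per minute.
Memoryless: the residual past 5.75 is again Exp(λ).
P(14 < residual < 20) = e^(−λ·14) − e^(−λ·20) = 0.58243 − 0.46200 ≈ 0.1204.

0.1204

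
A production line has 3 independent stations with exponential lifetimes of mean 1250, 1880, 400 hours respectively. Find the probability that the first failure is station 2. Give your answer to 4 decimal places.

Rates: λ_i = 1/mean_i → 0.0008, 0.000531915, 0.0025; Σλ = 0.00383191.
P(station 2 first) = λ_2/Σλ = 0.000531915/0.00383191 ≈ 0.1388.

0.1388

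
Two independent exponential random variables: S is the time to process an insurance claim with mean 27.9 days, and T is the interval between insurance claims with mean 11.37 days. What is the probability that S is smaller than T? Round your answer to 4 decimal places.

λ_1 = 1/27.9 = 0.0358423, λ_2 = 1/11.37 = 0.0879507.
For independent exponentials, P(S < T) = λ_1/(λ_1+λ_2) = 0.0358423/0.123793 ≈ 0.2895.

0.2895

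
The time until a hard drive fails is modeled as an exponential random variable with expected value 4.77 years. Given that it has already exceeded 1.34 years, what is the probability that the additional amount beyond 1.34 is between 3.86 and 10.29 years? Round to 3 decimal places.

The rate is λ = 1/4.77 = 0.209644 per year.
Memoryless: the residual past 1.34 is again Exp(λ).
P(3.86 < residual < 10.29) = e^(−λ·3.86) − e^(−λ·10.29) = 0.44520 − 0.11564 ≈ 0.330.

0.330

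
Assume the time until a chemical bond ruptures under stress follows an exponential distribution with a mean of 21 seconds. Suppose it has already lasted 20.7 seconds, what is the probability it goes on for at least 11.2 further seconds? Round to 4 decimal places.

The rate is λ = 1/21 = 0.047619 per second.
By the memoryless property, P(X > 20.7+11.2 | X > 20.7) = P(X > 11.2).
P(X > 11.2) = e^(−0.53333) ≈ 0.5866.

0.5866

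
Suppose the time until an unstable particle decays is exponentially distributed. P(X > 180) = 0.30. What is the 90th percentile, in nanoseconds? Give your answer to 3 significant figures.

e^(−λ·180) = 0.30 ⇒ λ = −ln(0.30)/180 = 0.00668874.
90th percentile: 1 − e^(−λt) = 0.9, t = −ln(0.1)/λ = 344.248 nanoseconds.

344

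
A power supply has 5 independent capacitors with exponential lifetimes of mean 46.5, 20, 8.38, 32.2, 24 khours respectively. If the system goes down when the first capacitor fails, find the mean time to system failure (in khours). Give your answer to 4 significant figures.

The first failure time is exponential with rate Σλ_i = 1/46.5 + 1/20 + 1/8.38 + 1/32.2 + 1/24 = 0.26356 per khour.
E[min] = 1/Σλ = 1/0.26356 = 3.79421 khours.

3.794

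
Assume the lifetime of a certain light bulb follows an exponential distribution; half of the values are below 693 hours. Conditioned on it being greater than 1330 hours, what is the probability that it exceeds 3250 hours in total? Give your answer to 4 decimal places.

For an exponential, median = ln(2)/λ, so λ = ln 2 / 693 = 0.00100021 per hour.
The exponential is memoryless, so the remaining time is again Exp(λ): the condition X > 1330 is irrelevant.
P(X > 1920) = e^(−1.9204) ≈ 0.1465.

0.1465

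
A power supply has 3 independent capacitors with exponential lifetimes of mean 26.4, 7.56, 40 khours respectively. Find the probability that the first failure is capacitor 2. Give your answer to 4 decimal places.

0.6778

Rates: λ_i = 1/mean_i → 0.0378788, 0.132275, 0.025; Σλ = 0.195154.
P(capacitor 2 first) = λ_2/Σλ = 0.132275/0.195154 ≈ 0.6778.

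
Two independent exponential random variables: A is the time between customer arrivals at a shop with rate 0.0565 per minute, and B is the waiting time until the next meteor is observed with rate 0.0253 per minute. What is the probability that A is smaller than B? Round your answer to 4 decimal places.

0.6907

λ_1 = 0.0565, λ_2 = 0.0253.
For independent exponentials, P(A < B) = λ_1/(λ_1+λ_2) = 0.0565/0.0818 ≈ 0.6907.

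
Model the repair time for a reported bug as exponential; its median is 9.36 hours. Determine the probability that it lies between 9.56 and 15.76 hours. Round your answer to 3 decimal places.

0.181

For an exponential, median = ln(2)/λ, so λ = ln 2 / 9.36 = 0.0740542 per hour.
P(9.56 < X < 15.76) = e^(−λ·9.56) − e^(−λ·15.76) = 0.49265 − 0.31127 ≈ 0.181.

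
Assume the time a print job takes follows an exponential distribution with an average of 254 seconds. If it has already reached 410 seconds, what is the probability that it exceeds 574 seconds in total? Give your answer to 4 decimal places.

0.5243

The rate is λ = 1/254 = 0.00393701 per second.
By the memoryless property, P(X > 410+164 | X > 410) = P(X > 164).
P(X > 164) = e^(−0.64567) ≈ 0.5243.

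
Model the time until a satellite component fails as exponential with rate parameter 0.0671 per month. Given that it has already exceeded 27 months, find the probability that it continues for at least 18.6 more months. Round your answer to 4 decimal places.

0.2871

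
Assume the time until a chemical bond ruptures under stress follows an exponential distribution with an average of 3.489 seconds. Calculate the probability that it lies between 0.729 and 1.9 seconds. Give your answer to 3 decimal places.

0.231

The rate is λ = 1/3.489 = 0.286615 per second.
P(0.729 < X < 1.9) = e^(−λ·0.729) − e^(−λ·1.9) = 0.81144 − 0.58009 ≈ 0.231.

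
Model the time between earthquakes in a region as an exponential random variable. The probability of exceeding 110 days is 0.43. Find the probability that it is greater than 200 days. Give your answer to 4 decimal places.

e^(−λ·110) = 0.43 ⇒ λ = −ln(0.43)/110 = 0.00767246.
P(X > 200) = e^(−0.00767246·200) = e^(−1.5345) ≈ 0.2156.

0.2156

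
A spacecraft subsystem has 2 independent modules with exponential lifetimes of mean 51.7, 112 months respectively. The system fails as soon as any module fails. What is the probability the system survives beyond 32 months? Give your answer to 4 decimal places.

The first failure time is exponential with rate Σλ_i = 1/51.7 + 1/112 = 0.0282709 per month.
P(min > 32) = e^(−0.0282709·32) = e^(−0.90467) ≈ 0.4047.

0.4047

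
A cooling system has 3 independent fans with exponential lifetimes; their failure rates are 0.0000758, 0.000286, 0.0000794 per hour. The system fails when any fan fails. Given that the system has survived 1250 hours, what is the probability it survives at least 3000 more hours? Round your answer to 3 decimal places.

Time to first failure ~ Exp(Σλ) with Σλ = 0.0004412.
By memorylessness, P(T > 1250+3000 | T > 1250) = P(T > 3000) = e^(−0.0004412·3000) ≈ 0.266.

0.266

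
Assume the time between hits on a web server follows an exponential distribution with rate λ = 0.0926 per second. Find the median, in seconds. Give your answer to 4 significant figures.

Set 1 − e^(−λt) = 0.5, so t = −ln(0.5)/λ = 0.69315/0.0926 ≈ 7.48539 seconds.

7.485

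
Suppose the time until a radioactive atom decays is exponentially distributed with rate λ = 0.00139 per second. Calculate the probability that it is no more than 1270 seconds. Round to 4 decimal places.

0.8289

P(X ≤ 1270) = 1 − e^(−λ·1270) = 1 − e^(−1.7653) ≈ 0.8289.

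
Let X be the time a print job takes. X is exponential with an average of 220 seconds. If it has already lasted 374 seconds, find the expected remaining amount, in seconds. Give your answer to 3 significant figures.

The rate is λ = 1/220 = 0.00454545 per second.
By memorylessness, the remaining amount past any threshold is again Exp(λ) with mean 1/λ = 220 seconds.

220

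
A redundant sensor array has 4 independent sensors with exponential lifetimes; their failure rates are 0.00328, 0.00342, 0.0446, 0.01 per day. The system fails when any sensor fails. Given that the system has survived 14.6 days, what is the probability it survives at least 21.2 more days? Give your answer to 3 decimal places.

0.273

Time to first failure ~ Exp(Σλ) with Σλ = 0.0613.
By memorylessness, P(T > 14.6+21.2 | T > 14.6) = P(T > 21.2) = e^(−0.0613·21.2) ≈ 0.273.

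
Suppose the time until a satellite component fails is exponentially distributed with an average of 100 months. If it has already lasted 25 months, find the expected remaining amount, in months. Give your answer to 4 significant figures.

100.0

The rate is λ = 1/100 = 0.01 per month.
By memorylessness, the remaining amount past any threshold is again Exp(λ) with mean 1/λ = 100 months.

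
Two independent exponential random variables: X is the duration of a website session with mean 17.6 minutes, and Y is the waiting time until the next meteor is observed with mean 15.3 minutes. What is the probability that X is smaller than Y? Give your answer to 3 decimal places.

0.465

λ_1 = 1/17.6 = 0.0568182, λ_2 = 1/15.3 = 0.0653595.
For independent exponentials, P(X < Y) = λ_1/(λ_1+λ_2) = 0.0568182/0.122178 ≈ 0.465.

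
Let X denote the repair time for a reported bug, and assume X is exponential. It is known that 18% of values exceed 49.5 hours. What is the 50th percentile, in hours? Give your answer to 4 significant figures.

e^(−λ·49.5) = 0.18 ⇒ λ = −ln(0.18)/49.5 = 0.0346424.
50th percentile: 1 − e^(−λt) = 0.5, t = −ln(0.5)/λ = 20.0086 hours.

20.01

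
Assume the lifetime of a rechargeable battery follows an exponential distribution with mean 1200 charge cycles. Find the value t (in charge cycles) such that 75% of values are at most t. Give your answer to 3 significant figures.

The rate is λ = 1/1200 = 0.000833333 per charge cycle.
Set 1 − e^(−λt) = 0.75, so t = −ln(0.25)/λ = 1.3863/0.000833333 ≈ 1663.55 charge cycles.

1660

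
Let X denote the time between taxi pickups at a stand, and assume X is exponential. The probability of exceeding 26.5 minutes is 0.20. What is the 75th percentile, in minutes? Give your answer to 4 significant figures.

22.83

e^(−λ·26.5) = 0.20 ⇒ λ = −ln(0.20)/26.5 = 0.0607335.
75th percentile: 1 − e^(−λt) = 0.75, t = −ln(0.25)/λ = 22.8259 minutes.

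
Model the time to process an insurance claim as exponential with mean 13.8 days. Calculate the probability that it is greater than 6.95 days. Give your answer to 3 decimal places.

The rate is λ = 1/13.8 = 0.0724638 per day.
P(X > 6.95) = e^(−λ·6.95) = e^(−0.50362) ≈ 0.604.

0.604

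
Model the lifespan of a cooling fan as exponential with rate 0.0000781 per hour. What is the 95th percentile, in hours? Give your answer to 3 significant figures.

38400

Set 1 − e^(−λt) = 0.95, so t = −ln(0.05)/λ = 2.9957/0.0000781 ≈ 38357.6 hours.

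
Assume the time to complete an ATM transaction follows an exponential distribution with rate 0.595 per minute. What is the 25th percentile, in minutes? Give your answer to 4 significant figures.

Set 1 − e^(−λt) = 0.25, so t = −ln(0.75)/λ = 0.28768/0.595 ≈ 0.483499 minutes.

0.4835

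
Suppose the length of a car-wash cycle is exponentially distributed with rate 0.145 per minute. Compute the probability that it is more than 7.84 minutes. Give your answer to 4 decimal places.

0.3208

P(X > 7.84) = e^(−λ·7.84) = e^(−1.1368) ≈ 0.3208.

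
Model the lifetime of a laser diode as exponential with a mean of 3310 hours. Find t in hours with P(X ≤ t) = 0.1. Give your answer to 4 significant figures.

348.7

The rate is λ = 1/3310 = 0.000302115 per hour.
Set 1 − e^(−λt) = 0.1, so t = −ln(0.9)/λ = 0.10536/0.000302115 ≈ 348.743 hours.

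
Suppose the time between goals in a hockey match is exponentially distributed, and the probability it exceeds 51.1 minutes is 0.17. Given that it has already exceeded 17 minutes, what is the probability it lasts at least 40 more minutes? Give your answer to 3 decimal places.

0.250

From e^(−λ·51.1) = 0.17, λ = −ln(0.17)/51.1 = 0.0346763.
Memoryless: P(X > 17+40 | X > 17) = P(X > 40) = e^(−0.0346763·40) ≈ 0.250.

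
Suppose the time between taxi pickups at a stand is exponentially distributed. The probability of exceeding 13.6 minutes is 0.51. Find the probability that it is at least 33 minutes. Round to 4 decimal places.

e^(−λ·13.6) = 0.51 ⇒ λ = −ln(0.51)/13.6 = 0.0495106.
P(X > 33) = e^(−0.0495106·33) = e^(−1.6339) ≈ 0.1952.

0.1952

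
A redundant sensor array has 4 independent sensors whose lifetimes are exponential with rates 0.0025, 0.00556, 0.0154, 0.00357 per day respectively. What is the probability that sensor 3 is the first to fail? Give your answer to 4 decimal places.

0.5697

The time to first failure is exponential with rate Σλ = 0.0025 + 0.00556 + 0.0154 + 0.00357 = 0.02703.
P(sensor 3 first) = λ_3/Σλ = 0.0154/0.02703 ≈ 0.5697.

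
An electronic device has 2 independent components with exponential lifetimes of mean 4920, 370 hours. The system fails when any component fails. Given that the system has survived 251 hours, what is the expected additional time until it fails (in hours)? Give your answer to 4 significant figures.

First-failure rate Σλ = 1/4920 + 1/370 = 0.00290595.
By memorylessness the expected residual is 1/Σλ = 344.121 hours, regardless of the 251 already elapsed.

344.1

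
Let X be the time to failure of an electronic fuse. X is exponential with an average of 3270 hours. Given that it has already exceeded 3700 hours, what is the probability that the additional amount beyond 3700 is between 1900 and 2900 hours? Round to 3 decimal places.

The rate is λ = 1/3270 = 0.00030581 per hour.
Memoryless: the residual past 3700 is again Exp(λ).
P(1900 < residual < 2900) = e^(−λ·1900) − e^(−λ·2900) = 0.55932 − 0.41195 ≈ 0.147.

0.147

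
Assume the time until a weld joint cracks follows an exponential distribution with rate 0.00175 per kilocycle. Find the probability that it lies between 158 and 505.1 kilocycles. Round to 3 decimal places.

0.345

P(158 < X < 505.1) = e^(−λ·158) − e^(−λ·505.1) = 0.75843 − 0.41316 ≈ 0.345.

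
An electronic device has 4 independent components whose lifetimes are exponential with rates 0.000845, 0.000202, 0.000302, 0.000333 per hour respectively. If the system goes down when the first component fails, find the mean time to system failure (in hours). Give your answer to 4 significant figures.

594.5

The time to first failure is exponential with rate Σλ = 0.000845 + 0.000202 + 0.000302 + 0.000333 = 0.001682.
E[min] = 1/Σλ = 1/0.001682 = 594.53 hours.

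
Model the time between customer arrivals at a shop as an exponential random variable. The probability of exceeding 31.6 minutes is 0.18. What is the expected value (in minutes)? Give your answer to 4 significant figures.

e^(−λ·31.6) = 0.18 ⇒ λ = −ln(0.18)/31.6 = 0.0542658.
Mean = 1/λ = 18.4278 minutes.

18.43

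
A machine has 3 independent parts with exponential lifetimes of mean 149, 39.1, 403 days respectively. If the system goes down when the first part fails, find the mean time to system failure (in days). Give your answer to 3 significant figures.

The first failure time is exponential with rate Σλ_i = 1/149 + 1/39.1 + 1/403 = 0.0347682 per day.
E[min] = 1/Σλ = 1/0.0347682 = 28.7619 days.

28.8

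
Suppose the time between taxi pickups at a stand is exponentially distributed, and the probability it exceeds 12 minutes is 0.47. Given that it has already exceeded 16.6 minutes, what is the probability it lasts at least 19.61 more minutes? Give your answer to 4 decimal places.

From e^(−λ·12) = 0.47, λ = −ln(0.47)/12 = 0.0629185.
Memoryless: P(X > 16.6+19.61 | X > 16.6) = P(X > 19.61) = e^(−0.0629185·19.61) ≈ 0.2912.

0.2912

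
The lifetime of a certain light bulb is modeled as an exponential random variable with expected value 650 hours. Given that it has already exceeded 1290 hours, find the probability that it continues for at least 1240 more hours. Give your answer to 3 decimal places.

0.148

The rate is λ = 1/650 = 0.00153846 per hour.
By the memoryless property, P(X > 1290+1240 | X > 1290) = P(X > 1240).
P(X > 1240) = e^(−1.9077) ≈ 0.148.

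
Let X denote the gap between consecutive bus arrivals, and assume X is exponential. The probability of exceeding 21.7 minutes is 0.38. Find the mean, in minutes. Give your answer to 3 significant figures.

22.4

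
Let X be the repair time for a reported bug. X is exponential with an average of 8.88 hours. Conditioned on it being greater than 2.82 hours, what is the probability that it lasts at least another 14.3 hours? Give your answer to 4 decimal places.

The rate is λ = 1/8.88 = 0.112613 per hour.
By the memoryless property, P(X > 2.82+14.3 | X > 2.82) = P(X > 14.3).
P(X > 14.3) = e^(−1.6104) ≈ 0.1998.

0.1998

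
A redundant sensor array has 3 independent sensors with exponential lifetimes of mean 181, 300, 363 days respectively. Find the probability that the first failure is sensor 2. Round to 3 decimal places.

0.287

Rates: λ_i = 1/mean_i → 0.00552486, 0.00333333, 0.00275482; Σλ = 0.011613.
P(sensor 2 first) = λ_2/Σλ = 0.00333333/0.011613 ≈ 0.287.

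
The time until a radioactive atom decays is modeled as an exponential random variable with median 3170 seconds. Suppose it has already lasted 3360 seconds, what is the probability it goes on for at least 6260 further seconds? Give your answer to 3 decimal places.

0.254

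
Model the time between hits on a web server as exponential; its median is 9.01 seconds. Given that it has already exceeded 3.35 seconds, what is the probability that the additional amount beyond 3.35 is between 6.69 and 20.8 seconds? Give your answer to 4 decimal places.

0.3958

For an exponential, median = ln(2)/λ, so λ = ln 2 / 9.01 = 0.0769309 per second.
Memoryless: the residual past 3.35 is again Exp(λ).
P(6.69 < residual < 20.8) = e^(−λ·6.69) − e^(−λ·20.8) = 0.59770 − 0.20186 ≈ 0.3958.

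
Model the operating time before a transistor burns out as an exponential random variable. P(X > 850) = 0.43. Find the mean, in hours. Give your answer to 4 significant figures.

e^(−λ·850) = 0.43 ⇒ λ = −ln(0.43)/850 = 0.000992906.
Mean = 1/λ = 1007.14 hours.

1007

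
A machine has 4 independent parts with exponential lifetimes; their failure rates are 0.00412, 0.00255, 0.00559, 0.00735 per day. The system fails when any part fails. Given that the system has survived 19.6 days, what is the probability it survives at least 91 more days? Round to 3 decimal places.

0.168

Time to first failure ~ Exp(Σλ) with Σλ = 0.01961.
By memorylessness, P(T > 19.6+91 | T > 19.6) = P(T > 91) = e^(−0.01961·91) ≈ 0.168.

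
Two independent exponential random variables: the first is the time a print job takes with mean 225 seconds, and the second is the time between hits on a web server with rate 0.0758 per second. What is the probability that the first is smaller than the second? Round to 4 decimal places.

0.0554

λ_1 = 1/225 = 0.00444444, λ_2 = 0.0758.
For independent exponentials, P(the first < the second) = λ_1/(λ_1+λ_2) = 0.00444444/0.0802444 ≈ 0.0554.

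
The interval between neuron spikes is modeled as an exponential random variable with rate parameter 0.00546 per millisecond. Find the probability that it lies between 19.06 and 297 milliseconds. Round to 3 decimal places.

0.704

P(19.06 < X < 297) = e^(−λ·19.06) − e^(−λ·297) = 0.90116 − 0.19758 ≈ 0.704.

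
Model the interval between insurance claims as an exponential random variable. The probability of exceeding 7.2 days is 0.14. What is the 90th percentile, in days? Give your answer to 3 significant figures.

e^(−λ·7.2) = 0.14 ⇒ λ = −ln(0.14)/7.2 = 0.273071.
90th percentile: 1 − e^(−λt) = 0.9, t = −ln(0.1)/λ = 8.43218 days.

8.43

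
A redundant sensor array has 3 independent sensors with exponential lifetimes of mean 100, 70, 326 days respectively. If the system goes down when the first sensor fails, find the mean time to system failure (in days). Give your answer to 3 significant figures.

The first failure time is exponential with rate Σλ_i = 1/100 + 1/70 + 1/326 = 0.0273532 per day.
E[min] = 1/Σλ = 1/0.0273532 = 36.5588 days.

36.6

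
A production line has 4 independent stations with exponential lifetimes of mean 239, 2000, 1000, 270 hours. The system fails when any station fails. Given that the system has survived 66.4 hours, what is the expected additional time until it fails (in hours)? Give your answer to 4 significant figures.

106.5

First-failure rate Σλ = 1/239 + 1/2000 + 1/1000 + 1/270 = 0.0093878.
By memorylessness the expected residual is 1/Σλ = 106.521 hours, regardless of the 66.4 already elapsed.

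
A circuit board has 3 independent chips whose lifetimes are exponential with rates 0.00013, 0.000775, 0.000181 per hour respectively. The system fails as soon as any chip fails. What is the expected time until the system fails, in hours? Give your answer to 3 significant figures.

The time to first failure is exponential with rate Σλ = 0.00013 + 0.000775 + 0.000181 = 0.001086.
E[min] = 1/Σλ = 1/0.001086 = 920.81 hours.

921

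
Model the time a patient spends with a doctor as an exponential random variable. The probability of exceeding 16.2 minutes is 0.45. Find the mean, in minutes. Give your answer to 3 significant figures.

e^(−λ·16.2) = 0.45 ⇒ λ = −ln(0.45)/16.2 = 0.0492906.
Mean = 1/λ = 20.2878 minutes.

20.3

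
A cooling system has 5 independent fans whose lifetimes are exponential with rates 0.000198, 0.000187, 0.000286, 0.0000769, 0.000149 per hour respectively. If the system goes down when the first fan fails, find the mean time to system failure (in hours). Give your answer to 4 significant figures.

1115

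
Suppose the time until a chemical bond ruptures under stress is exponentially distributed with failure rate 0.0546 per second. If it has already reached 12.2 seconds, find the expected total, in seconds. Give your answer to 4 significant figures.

30.52

By memorylessness, E[X | X > 12.2] = 12.2 + 1/λ = 12.2 + 18.315 = 30.515 seconds.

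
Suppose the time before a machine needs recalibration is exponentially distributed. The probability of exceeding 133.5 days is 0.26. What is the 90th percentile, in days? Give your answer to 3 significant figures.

228

e^(−λ·133.5) = 0.26 ⇒ λ = −ln(0.26)/133.5 = 0.0100904.
90th percentile: 1 − e^(−λt) = 0.9, t = −ln(0.1)/λ = 228.195 days.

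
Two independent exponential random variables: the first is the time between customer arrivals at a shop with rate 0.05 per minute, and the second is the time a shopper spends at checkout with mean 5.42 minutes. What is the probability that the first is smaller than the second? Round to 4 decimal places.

0.2132

λ_1 = 0.05, λ_2 = 1/5.42 = 0.184502.
For independent exponentials, P(the first < the second) = λ_1/(λ_1+λ_2) = 0.05/0.234502 ≈ 0.2132.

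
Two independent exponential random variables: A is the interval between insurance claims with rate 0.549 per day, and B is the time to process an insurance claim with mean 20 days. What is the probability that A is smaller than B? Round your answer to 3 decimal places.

0.917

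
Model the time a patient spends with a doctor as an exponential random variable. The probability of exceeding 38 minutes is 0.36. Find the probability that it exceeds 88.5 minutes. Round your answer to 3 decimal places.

0.093

e^(−λ·38) = 0.36 ⇒ λ = −ln(0.36)/38 = 0.0268856.
P(X > 88.5) = e^(−0.0268856·88.5) = e^(−2.3794) ≈ 0.093.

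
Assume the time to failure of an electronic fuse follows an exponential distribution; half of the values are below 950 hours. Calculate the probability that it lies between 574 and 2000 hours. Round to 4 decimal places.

0.4254

For an exponential, median = ln(2)/λ, so λ = ln 2 / 950 = 0.000729629 per hour.
P(574 < X < 2000) = e^(−λ·574) − e^(−λ·2000) = 0.65783 − 0.23241 ≈ 0.4254.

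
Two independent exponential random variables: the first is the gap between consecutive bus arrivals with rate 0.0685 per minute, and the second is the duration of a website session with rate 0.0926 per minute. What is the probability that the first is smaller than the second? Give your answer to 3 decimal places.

λ_1 = 0.0685, λ_2 = 0.0926.
For independent exponentials, P(the first < the second) = λ_1/(λ_1+λ_2) = 0.0685/0.1611 ≈ 0.425.

0.425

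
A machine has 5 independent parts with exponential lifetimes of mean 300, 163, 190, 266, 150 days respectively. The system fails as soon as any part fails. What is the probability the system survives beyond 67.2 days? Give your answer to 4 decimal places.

0.1844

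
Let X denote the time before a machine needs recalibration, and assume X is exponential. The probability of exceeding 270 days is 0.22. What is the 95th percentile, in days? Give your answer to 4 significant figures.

e^(−λ·270) = 0.22 ⇒ λ = −ln(0.22)/270 = 0.00560788.
95th percentile: 1 − e^(−λt) = 0.95, t = −ln(0.05)/λ = 534.2 days.

534.2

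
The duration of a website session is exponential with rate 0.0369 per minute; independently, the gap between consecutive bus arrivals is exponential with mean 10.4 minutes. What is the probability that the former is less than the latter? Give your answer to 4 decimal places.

λ_1 = 0.0369, λ_2 = 1/10.4 = 0.0961538.
For independent exponentials, P(the former < the latter) = λ_1/(λ_1+λ_2) = 0.0369/0.133054 ≈ 0.2773.

0.2773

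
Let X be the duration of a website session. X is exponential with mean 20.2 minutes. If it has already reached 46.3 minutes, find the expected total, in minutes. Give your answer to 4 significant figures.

The rate is λ = 1/20.2 = 0.049505 per minute.
By memorylessness, E[X | X > 46.3] = 46.3 + 1/λ = 46.3 + 20.2 = 66.5 minutes.

66.50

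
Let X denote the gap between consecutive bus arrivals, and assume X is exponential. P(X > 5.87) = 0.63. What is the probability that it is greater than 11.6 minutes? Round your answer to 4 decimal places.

e^(−λ·5.87) = 0.63 ⇒ λ = −ln(0.63)/5.87 = 0.0787113.
P(X > 11.6) = e^(−0.0787113·11.6) = e^(−0.91305) ≈ 0.4013.

0.4013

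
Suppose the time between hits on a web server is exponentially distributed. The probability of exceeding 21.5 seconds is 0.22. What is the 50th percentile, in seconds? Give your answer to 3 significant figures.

9.84

e^(−λ·21.5) = 0.22 ⇒ λ = −ln(0.22)/21.5 = 0.0704245.
50th percentile: 1 − e^(−λt) = 0.5, t = −ln(0.5)/λ = 9.84241 seconds.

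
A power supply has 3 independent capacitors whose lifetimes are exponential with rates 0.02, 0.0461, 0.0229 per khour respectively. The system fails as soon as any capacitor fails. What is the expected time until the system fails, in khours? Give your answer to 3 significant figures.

11.2

The time to first failure is exponential with rate Σλ = 0.02 + 0.0461 + 0.0229 = 0.089.
E[min] = 1/Σλ = 1/0.089 = 11.236 khours.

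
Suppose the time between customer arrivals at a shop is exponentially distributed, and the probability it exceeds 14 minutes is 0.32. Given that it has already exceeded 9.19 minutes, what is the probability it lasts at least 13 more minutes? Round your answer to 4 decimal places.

0.3471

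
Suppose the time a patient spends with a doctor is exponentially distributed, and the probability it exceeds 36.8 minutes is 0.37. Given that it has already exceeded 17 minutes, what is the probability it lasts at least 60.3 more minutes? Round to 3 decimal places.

0.196

From e^(−λ·36.8) = 0.37, λ = −ln(0.37)/36.8 = 0.0270177.
Memoryless: P(X > 17+60.3 | X > 17) = P(X > 60.3) = e^(−0.0270177·60.3) ≈ 0.196.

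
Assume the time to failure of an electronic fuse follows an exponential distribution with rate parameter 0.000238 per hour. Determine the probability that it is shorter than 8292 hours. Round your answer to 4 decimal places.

P(X ≤ 8292) = 1 − e^(−λ·8292) = 1 − e^(−1.9735) ≈ 0.8610.

0.8610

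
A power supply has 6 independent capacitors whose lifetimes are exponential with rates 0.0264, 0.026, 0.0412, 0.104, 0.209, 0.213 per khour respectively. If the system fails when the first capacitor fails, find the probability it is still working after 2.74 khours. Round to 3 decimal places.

0.183

The time to first failure is exponential with rate Σλ = 0.0264 + 0.026 + 0.0412 + 0.104 + 0.209 + 0.213 = 0.6196.
P(min > 2.74) = e^(−0.6196·2.74) = e^(−1.6977) ≈ 0.183.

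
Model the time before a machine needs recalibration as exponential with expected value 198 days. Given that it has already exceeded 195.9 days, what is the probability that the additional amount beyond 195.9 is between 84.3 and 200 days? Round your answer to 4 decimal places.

0.2891

The rate is λ = 1/198 = 0.00505051 per day.
Memoryless: the residual past 195.9 is again Exp(λ).
P(84.3 < residual < 200) = e^(−λ·84.3) − e^(−λ·200) = 0.65327 − 0.36418 ≈ 0.2891.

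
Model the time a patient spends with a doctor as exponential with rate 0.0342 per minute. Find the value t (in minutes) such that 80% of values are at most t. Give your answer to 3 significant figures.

47.1

Set 1 − e^(−λt) = 0.8, so t = −ln(0.2)/λ = 1.6094/0.0342 ≈ 47.0596 minutes.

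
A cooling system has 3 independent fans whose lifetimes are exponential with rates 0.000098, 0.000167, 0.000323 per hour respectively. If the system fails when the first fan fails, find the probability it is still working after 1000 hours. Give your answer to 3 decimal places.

The time to first failure is exponential with rate Σλ = 0.000098 + 0.000167 + 0.000323 = 0.000588.
P(min > 1000) = e^(−0.000588·1000) = e^(−0.588) ≈ 0.555.

0.555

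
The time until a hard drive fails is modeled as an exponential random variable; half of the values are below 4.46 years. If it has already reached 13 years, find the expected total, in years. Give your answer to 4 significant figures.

19.43

For an exponential, median = ln(2)/λ, so λ = ln 2 / 4.46 = 0.155414 per year.
By memorylessness, E[X | X > 13] = 13 + 1/λ = 13 + 6.43442 = 19.4344 years.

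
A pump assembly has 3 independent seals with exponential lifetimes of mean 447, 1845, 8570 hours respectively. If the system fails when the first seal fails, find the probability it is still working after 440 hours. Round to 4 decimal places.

0.2797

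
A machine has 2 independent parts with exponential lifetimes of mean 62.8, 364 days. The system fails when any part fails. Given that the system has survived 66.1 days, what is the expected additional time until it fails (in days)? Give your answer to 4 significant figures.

First-failure rate Σλ = 1/62.8 + 1/364 = 0.0186708.
By memorylessness the expected residual is 1/Σλ = 53.5595 days, regardless of the 66.1 already elapsed.

53.56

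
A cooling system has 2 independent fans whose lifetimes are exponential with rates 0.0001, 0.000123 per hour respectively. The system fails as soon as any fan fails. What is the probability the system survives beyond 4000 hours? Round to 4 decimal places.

0.4098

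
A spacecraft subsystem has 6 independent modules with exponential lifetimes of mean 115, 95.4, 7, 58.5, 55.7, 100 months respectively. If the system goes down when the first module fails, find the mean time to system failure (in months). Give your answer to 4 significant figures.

4.829

The first failure time is exponential with rate Σλ_i = 1/115 + 1/95.4 + 1/7 + 1/58.5 + 1/55.7 + 1/100 = 0.207082 per month.
E[min] = 1/Σλ = 1/0.207082 = 4.829 months.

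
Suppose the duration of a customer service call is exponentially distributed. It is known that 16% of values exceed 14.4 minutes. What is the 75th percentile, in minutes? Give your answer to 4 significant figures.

e^(−λ·14.4) = 0.16 ⇒ λ = −ln(0.16)/14.4 = 0.127263.
75th percentile: 1 − e^(−λt) = 0.75, t = −ln(0.25)/λ = 10.8932 minutes.

10.89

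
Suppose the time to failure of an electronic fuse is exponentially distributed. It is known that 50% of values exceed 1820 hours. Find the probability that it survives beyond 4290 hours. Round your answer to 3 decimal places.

e^(−λ·1820) = 0.50 ⇒ λ = −ln(0.50)/1820 = 0.00038085.
P(X > 4290) = e^(−0.00038085·4290) = e^(−1.6338) ≈ 0.195.

0.195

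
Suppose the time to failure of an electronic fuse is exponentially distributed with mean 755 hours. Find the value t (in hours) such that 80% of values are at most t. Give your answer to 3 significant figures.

1220

The rate is λ = 1/755 = 0.0013245 per hour.
Set 1 − e^(−λt) = 0.8, so t = −ln(0.2)/λ = 1.6094/0.0013245 ≈ 1215.13 hours.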